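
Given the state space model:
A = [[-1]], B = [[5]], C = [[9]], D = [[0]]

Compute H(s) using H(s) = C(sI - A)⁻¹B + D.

(sI - A)⁻¹ = 1/(s + 1). H(s) = 9 × 5/(s + 1) + 0 = 45/(s + 1).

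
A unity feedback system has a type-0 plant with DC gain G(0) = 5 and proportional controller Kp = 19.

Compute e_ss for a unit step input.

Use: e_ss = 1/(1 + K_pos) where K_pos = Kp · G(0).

K_pos = Kp · G(0) = 19 × 5 = 95. e_ss = 1/(1 + 95) = 0.0104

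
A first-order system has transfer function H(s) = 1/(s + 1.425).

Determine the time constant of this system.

For H(s) = 1/(s + 1/τ), the pole is at -1/τ = -1.425, so τ = 1/1.425 = 0.7018 s.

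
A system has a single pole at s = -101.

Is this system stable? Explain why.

Pole at s = -101 is in the left half-plane. Stable.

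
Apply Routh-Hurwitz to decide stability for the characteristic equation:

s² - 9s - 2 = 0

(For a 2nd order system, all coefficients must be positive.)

Coefficients: 1, -9, -2. b=-9, c=-2 not positive, so system is unstable.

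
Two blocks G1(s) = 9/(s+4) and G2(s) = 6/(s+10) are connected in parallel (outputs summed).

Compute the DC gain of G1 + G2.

Parallel: G_eq = G1 + G2. DC gain = G1(0) + G2(0) = 9/4 + 6/10 = 2.25 + 0.6 = 2.85.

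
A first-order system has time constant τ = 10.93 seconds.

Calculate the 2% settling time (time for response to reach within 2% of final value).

For first-order system, 2% settling time ≈ 4τ = 4 × 10.93 = 43.72 s.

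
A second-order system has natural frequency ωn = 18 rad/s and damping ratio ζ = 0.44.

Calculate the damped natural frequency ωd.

ωd = ωn√(1 - ζ²) = 18√(1 - 0.44²) = 16.16 rad/s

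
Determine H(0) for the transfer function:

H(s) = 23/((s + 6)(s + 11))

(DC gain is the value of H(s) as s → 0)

DC gain = H(0) = 23/(6 × 11) = 23/66 = 0.3485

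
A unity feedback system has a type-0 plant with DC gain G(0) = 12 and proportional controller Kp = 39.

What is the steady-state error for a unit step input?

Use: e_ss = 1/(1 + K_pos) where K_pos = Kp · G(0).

K_pos = Kp · G(0) = 39 × 12 = 468. e_ss = 1/(1 + 468) = 0.0021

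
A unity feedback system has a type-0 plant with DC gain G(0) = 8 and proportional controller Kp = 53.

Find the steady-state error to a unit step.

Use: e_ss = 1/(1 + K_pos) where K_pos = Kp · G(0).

K_pos = Kp · G(0) = 53 × 8 = 424. e_ss = 1/(1 + 424) = 0.0024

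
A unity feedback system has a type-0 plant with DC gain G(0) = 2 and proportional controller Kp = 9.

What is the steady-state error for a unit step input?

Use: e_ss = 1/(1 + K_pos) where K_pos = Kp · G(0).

K_pos = Kp · G(0) = 9 × 2 = 18. e_ss = 1/(1 + 18) = 0.0526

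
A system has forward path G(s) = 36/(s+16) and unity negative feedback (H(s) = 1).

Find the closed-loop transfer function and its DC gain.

T(s) = G/(1+GH) = [36/(s+16)] / [1 + 36/(s+16)] = 36/(s+16+36) = 36/(s+52). DC gain = 36/52 = 0.6923.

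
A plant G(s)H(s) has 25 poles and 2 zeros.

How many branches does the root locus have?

Root locus has n branches where n = number of poles = 25.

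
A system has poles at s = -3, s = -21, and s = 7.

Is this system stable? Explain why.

Pole(s) at s = 7 are not in the left half-plane. System is unstable.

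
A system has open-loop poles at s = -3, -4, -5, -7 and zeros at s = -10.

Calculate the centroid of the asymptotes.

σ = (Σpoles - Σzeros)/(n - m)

σ = (Σpoles - Σzeros)/(n - m) = (-19 - (-10))/(4 - 1) = -9/3 = -3.0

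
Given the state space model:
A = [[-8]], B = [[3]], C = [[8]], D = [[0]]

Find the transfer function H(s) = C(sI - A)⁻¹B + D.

(sI - A)⁻¹ = 1/(s + 8). H(s) = 8 × 3/(s + 8) + 0 = 24/(s + 8).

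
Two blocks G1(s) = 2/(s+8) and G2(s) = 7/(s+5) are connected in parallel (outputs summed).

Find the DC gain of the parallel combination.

Parallel: G_eq = G1 + G2. DC gain = G1(0) + G2(0) = 2/8 + 7/5 = 0.25 + 1.4 = 1.65.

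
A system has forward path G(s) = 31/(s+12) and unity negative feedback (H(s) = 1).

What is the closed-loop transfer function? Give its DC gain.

T(s) = G/(1+GH) = [31/(s+12)] / [1 + 31/(s+12)] = 31/(s+12+31) = 31/(s+43). DC gain = 31/43 = 0.7209.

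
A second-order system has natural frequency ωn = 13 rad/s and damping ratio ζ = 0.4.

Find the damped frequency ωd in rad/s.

ωd = ωn√(1 - ζ²) = 13√(1 - 0.4²) = 11.91 rad/s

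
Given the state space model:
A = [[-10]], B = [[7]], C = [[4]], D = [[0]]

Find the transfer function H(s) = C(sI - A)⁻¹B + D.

(sI - A)⁻¹ = 1/(s + 10). H(s) = 4 × 7/(s + 10) + 0 = 28/(s + 10).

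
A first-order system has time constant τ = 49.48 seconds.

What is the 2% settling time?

For first-order system, 2% settling time ≈ 4τ = 4 × 49.48 = 197.92 s.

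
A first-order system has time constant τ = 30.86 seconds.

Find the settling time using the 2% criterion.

For first-order system, 2% settling time ≈ 4τ = 4 × 30.86 = 123.44 s.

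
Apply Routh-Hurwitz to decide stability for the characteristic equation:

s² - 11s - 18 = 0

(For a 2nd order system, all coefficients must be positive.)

Coefficients: 1, -11, -18. b=-11, c=-18 not positive, so system is unstable.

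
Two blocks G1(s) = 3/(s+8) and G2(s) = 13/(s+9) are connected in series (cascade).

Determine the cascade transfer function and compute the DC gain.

Series: multiply transfer functions. G_eq = 3/(s+8) × 13/(s+9) = 39/((s+8)(s+9)). DC gain = 39/(8×9) = 0.5417.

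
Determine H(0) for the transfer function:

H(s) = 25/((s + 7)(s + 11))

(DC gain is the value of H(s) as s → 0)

DC gain = H(0) = 25/(7 × 11) = 25/77 = 0.3247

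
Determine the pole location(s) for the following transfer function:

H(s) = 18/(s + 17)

Pole is where denominator = 0: s + 17 = 0, so s = -17.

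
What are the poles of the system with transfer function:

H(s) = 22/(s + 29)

Pole is where denominator = 0: s + 29 = 0, so s = -29.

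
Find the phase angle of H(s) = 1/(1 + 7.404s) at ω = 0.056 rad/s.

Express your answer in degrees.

Phase = -arctan(ωτ) = -arctan(0.056 × 7.404) = -22.5°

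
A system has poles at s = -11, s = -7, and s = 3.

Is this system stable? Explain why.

Pole(s) at s = 3 are not in the left half-plane. System is unstable.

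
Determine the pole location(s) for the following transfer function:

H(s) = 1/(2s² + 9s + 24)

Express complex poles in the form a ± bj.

Discriminant = 9² - 4×2×24 = 81 - 192 = -111 < 0, so the poles are a complex conjugate pair s = (-9 ± j√111)/(2×2). Real part = -9/(2×2) = -9/4 = -2.25; imaginary part = ±√111/(2×2) ≈ 2.6339. Poles: s = -2.25 ± 2.6339j.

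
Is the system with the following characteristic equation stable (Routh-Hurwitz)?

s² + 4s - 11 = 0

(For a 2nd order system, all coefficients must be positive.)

Coefficients: 1, 4, -11. c=-11 not positive, so system is unstable.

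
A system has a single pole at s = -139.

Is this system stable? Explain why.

Pole at s = -139 is in the left half-plane. Stable.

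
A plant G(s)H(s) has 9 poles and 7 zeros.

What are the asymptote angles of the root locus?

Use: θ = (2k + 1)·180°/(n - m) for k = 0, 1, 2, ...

n - m = 9 - 7 = 2. Angles: θk = (2k + 1)·180°/2 = 90°, 270°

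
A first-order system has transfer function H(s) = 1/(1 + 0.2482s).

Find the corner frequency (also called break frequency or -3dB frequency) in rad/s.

Corner frequency = 1/τ = 1/0.2482 = 4.029 rad/s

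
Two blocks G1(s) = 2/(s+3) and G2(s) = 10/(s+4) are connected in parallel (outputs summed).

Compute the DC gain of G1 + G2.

Parallel: G_eq = G1 + G2. DC gain = G1(0) + G2(0) = 2/3 + 10/4 = 0.6667 + 2.5 = 3.1667.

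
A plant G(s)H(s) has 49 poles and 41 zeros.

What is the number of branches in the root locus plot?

Root locus has n branches where n = number of poles = 49.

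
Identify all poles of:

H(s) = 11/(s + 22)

Pole is where denominator = 0: s + 22 = 0, so s = -22.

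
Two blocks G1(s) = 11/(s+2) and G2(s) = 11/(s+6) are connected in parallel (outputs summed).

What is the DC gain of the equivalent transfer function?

Parallel: G_eq = G1 + G2. DC gain = G1(0) + G2(0) = 11/2 + 11/6 = 5.5 + 1.8333 = 7.3333.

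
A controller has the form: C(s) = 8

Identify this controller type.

This is a Proportional (P) controller.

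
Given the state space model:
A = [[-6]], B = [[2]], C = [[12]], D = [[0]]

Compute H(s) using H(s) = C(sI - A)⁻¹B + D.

(sI - A)⁻¹ = 1/(s + 6). H(s) = 12 × 2/(s + 6) + 0 = 24/(s + 6).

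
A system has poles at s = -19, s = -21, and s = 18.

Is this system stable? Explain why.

Pole(s) at s = 18 are not in the left half-plane. System is unstable.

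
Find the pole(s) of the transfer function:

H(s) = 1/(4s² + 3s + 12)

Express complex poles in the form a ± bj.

Discriminant = 3² - 4×4×12 = 9 - 192 = -183 < 0, so the poles are a complex conjugate pair s = (-3 ± j√183)/(2×4). Real part = -3/(2×4) = -3/8 = -0.375; imaginary part = ±√183/(2×4) ≈ 1.6910. Poles: s = -0.375 ± 1.6910j.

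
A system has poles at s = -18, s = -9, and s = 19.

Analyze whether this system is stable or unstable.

Pole(s) at s = 19 are not in the left half-plane. System is unstable.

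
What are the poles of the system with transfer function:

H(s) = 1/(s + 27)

Pole is where denominator = 0: s + 27 = 0, so s = -27.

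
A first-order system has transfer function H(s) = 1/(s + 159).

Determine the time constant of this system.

For H(s) = 1/(s + 1/τ), the pole is at -1/τ = -159, so τ = 1/159 = 0.0063 s.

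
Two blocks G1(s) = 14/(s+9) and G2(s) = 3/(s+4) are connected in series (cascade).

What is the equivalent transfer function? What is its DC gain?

Series: multiply transfer functions. G_eq = 14/(s+9) × 3/(s+4) = 42/((s+9)(s+4)). DC gain = 42/(9×4) = 1.1667.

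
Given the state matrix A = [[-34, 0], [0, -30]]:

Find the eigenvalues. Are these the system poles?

For diagonal matrix, eigenvalues are diagonal entries: λ₁ = -34, λ₂ = -30. Eigenvalues of A = system poles.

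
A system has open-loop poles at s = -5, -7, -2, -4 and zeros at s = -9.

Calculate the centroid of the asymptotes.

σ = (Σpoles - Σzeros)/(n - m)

σ = (Σpoles - Σzeros)/(n - m) = (-18 - (-9))/(4 - 1) = -9/3 = -3.0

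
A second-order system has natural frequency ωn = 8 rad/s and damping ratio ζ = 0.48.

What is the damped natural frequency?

ωd = ωn√(1 - ζ²) = 8√(1 - 0.48²) = 7.02 rad/s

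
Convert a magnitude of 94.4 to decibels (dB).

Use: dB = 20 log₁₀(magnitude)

dB = 20 log₁₀(94.4) = 39.5 dB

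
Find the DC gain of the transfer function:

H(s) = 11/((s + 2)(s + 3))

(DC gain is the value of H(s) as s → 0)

DC gain = H(0) = 11/(2 × 3) = 11/6 = 1.8333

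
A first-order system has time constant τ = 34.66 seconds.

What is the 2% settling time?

For first-order system, 2% settling time ≈ 4τ = 4 × 34.66 = 138.64 s.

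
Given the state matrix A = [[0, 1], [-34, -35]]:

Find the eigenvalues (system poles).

det(A - λI) = λ² - (-35)λ + 34 = (λ - (-1))(λ - (-34)). Eigenvalues: -1, -34.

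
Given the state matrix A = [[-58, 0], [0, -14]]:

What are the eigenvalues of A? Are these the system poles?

For diagonal matrix, eigenvalues are diagonal entries: λ₁ = -58, λ₂ = -14. Eigenvalues of A = system poles.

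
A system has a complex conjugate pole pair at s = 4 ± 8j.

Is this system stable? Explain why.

Real part of poles is 4 (> 0, right half-plane). Unstable.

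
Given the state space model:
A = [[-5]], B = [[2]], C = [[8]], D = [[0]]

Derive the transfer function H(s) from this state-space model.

(sI - A)⁻¹ = 1/(s + 5). H(s) = 8 × 2/(s + 5) + 0 = 16/(s + 5).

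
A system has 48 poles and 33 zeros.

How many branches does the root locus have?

Root locus has n branches where n = number of poles = 48.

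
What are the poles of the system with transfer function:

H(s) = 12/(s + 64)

Pole is where denominator = 0: s + 64 = 0, so s = -64.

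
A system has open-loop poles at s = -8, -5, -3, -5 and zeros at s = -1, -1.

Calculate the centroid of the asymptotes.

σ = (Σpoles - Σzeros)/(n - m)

σ = (Σpoles - Σzeros)/(n - m) = (-21 - (-2))/(4 - 2) = -19/2 = -9.5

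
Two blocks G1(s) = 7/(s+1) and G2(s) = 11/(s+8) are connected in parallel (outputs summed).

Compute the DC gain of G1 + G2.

Parallel: G_eq = G1 + G2. DC gain = G1(0) + G2(0) = 7/1 + 11/8 = 7 + 1.375 = 8.375.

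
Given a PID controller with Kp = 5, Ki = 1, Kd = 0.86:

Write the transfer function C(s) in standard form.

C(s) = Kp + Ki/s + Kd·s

Substituting values: C(s) = 5 + 1/s + 0.86s = (0.86s² + 5s + 1)/s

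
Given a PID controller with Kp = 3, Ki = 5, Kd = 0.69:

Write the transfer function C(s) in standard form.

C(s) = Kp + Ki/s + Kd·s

Substituting values: C(s) = 3 + 5/s + 0.69s = (0.69s² + 3s + 5)/s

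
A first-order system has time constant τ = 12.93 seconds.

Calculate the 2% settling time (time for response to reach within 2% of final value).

For first-order system, 2% settling time ≈ 4τ = 4 × 12.93 = 51.72 s.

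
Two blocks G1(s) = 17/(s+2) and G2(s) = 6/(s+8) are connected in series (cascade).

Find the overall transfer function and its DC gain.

Series: multiply transfer functions. G_eq = 17/(s+2) × 6/(s+8) = 102/((s+2)(s+8)). DC gain = 102/(2×8) = 6.375.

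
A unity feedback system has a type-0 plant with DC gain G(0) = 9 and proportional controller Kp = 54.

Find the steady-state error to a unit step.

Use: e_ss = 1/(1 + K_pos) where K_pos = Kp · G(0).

K_pos = Kp · G(0) = 54 × 9 = 486. e_ss = 1/(1 + 486) = 0.0021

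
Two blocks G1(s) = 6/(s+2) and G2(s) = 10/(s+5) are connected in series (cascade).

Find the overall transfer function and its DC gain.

Series: multiply transfer functions. G_eq = 6/(s+2) × 10/(s+5) = 60/((s+2)(s+5)). DC gain = 60/(2×5) = 6.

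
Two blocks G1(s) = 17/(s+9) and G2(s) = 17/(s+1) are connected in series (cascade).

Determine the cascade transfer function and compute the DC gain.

Series: multiply transfer functions. G_eq = 17/(s+9) × 17/(s+1) = 289/((s+9)(s+1)). DC gain = 289/(9×1) = 32.1111.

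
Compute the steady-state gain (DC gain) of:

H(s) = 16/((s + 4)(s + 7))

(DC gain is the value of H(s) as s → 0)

DC gain = H(0) = 16/(4 × 7) = 16/28 = 0.5714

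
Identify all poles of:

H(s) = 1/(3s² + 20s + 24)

Discriminant = 20² - 4×3×24 = 400 - 288 = 112 > 0, so two distinct real poles. Using quadratic formula: s = (-20 ± √112)/(2×3) = (-20 ± √112)/6, with √112 ≈ 10.5830. s₁ ≈ -1.5695, s₂ ≈ -5.0972. Poles: s₁ = -1.5695, s₂ = -5.0972.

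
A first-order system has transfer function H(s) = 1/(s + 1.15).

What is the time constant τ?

For H(s) = 1/(s + 1/τ), the pole is at -1/τ = -1.15, so τ = 1/1.15 = 0.8696 s.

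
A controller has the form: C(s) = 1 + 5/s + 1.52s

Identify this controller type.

This is a Proportional-Integral-Derivative (PID) controller.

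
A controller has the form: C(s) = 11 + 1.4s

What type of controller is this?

This is a Proportional-Derivative (PD) controller.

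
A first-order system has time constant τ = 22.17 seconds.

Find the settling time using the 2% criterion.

For first-order system, 2% settling time ≈ 4τ = 4 × 22.17 = 88.68 s.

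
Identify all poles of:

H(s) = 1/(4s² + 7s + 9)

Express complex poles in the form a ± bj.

Discriminant = 7² - 4×4×9 = 49 - 144 = -95 < 0, so the poles are a complex conjugate pair s = (-7 ± j√95)/(2×4). Real part = -7/(2×4) = -7/8 = -0.875; imaginary part = ±√95/(2×4) ≈ 1.2183. Poles: s = -0.875 ± 1.2183j.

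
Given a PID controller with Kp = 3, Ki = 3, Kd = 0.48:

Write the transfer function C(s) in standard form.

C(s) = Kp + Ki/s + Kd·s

Substituting values: C(s) = 3 + 3/s + 0.48s = (0.48s² + 3s + 3)/s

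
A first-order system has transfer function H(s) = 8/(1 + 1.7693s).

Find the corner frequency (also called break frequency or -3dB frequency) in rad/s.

Corner frequency = 1/τ = 1/1.7693 = 0.565 rad/s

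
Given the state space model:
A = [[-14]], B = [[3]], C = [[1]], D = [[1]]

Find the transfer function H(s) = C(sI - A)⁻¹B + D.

(sI - A)⁻¹ = 1/(s + 14). H(s) = 1×3/(s + 14) + 1 = (s + 17)/(s + 14).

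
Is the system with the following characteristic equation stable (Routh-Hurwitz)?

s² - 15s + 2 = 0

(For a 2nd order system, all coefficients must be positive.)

Coefficients: 1, -15, 2. b=-15 not positive, so system is unstable.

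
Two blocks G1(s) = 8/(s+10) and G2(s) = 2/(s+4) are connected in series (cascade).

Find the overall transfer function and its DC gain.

Series: multiply transfer functions. G_eq = 8/(s+10) × 2/(s+4) = 16/((s+10)(s+4)). DC gain = 16/(10×4) = 0.4.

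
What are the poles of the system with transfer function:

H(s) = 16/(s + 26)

Pole is where denominator = 0: s + 26 = 0, so s = -26.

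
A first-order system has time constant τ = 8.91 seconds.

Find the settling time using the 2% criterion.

For first-order system, 2% settling time ≈ 4τ = 4 × 8.91 = 35.64 s.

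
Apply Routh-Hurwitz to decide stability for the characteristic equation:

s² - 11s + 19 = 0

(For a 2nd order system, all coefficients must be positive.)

Coefficients: 1, -11, 19. b=-11 not positive, so system is unstable.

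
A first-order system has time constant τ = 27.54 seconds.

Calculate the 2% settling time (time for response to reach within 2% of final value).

For first-order system, 2% settling time ≈ 4τ = 4 × 27.54 = 110.16 s.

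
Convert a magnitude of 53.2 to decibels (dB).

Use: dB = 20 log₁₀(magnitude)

dB = 20 log₁₀(53.2) = 34.5 dB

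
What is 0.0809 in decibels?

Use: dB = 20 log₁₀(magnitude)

dB = 20 log₁₀(0.0809) = -21.8 dB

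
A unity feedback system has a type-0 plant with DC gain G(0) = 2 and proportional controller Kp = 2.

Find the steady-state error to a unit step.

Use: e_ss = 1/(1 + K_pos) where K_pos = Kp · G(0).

K_pos = Kp · G(0) = 2 × 2 = 4. e_ss = 1/(1 + 4) = 0.2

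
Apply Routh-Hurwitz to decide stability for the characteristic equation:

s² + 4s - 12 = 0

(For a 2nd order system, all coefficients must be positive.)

Coefficients: 1, 4, -12. c=-12 not positive, so system is unstable.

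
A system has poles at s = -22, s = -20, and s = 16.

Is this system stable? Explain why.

Pole(s) at s = 16 are not in the left half-plane. System is unstable.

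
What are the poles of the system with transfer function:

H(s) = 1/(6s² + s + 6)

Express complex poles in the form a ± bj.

Discriminant = 1² - 4×6×6 = 1 - 144 = -143 < 0, so the poles are a complex conjugate pair s = (-1 ± j√143)/(2×6). Real part = -1/(2×6) = -1/12 ≈ -0.0833; imaginary part = ±√143/(2×6) ≈ 0.9965. Poles: s = -0.0833 ± 0.9965j.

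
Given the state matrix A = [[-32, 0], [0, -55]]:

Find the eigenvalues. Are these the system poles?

For diagonal matrix, eigenvalues are diagonal entries: λ₁ = -32, λ₂ = -55. Eigenvalues of A = system poles.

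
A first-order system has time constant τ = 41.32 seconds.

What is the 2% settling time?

For first-order system, 2% settling time ≈ 4τ = 4 × 41.32 = 165.28 s.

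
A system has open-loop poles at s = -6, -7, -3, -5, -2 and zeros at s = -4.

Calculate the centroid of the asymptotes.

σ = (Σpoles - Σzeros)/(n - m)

σ = (Σpoles - Σzeros)/(n - m) = (-23 - (-4))/(5 - 1) = -19/4 = -4.75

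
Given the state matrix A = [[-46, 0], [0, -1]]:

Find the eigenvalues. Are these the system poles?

For diagonal matrix, eigenvalues are diagonal entries: λ₁ = -46, λ₂ = -1. Eigenvalues of A = system poles.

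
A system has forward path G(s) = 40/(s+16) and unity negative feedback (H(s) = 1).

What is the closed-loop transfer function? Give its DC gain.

T(s) = G/(1+GH) = [40/(s+16)] / [1 + 40/(s+16)] = 40/(s+16+40) = 40/(s+56). DC gain = 40/56 = 0.7143.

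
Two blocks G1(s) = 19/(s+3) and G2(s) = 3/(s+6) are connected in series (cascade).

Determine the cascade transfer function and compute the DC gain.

Series: multiply transfer functions. G_eq = 19/(s+3) × 3/(s+6) = 57/((s+3)(s+6)). DC gain = 57/(3×6) = 3.1667.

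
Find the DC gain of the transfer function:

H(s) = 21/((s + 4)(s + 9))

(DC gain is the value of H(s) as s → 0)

DC gain = H(0) = 21/(4 × 9) = 21/36 = 0.5833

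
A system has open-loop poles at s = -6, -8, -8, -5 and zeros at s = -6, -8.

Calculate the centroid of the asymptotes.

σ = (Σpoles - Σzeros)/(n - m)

σ = (Σpoles - Σzeros)/(n - m) = (-27 - (-14))/(4 - 2) = -13/2 = -6.5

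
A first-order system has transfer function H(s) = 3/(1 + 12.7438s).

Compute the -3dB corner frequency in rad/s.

Corner frequency = 1/τ = 1/12.7438 = 0.078 rad/s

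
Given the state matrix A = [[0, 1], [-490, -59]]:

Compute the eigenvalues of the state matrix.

det(A - λI) = λ² - (-59)λ + 490 = (λ - (-10))(λ - (-49)). Eigenvalues: -10, -49.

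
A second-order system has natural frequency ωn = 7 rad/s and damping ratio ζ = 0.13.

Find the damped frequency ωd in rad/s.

ωd = ωn√(1 - ζ²) = 7√(1 - 0.13²) = 6.94 rad/s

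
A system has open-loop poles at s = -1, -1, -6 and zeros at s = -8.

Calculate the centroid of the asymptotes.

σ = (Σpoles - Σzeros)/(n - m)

σ = (Σpoles - Σzeros)/(n - m) = (-8 - (-8))/(3 - 1) = 0/2 = 0.0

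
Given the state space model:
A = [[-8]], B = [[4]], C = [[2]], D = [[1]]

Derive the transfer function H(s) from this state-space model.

(sI - A)⁻¹ = 1/(s + 8). H(s) = 2×4/(s + 8) + 1 = (s + 16)/(s + 8).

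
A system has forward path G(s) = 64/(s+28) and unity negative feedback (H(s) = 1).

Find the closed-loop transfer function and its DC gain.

T(s) = G/(1+GH) = [64/(s+28)] / [1 + 64/(s+28)] = 64/(s+28+64) = 64/(s+92). DC gain = 64/92 = 0.6957.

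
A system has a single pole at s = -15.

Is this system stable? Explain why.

Pole at s = -15 is in the left half-plane. Stable.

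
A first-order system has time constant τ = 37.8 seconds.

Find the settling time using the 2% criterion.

For first-order system, 2% settling time ≈ 4τ = 4 × 37.8 = 151.2 s.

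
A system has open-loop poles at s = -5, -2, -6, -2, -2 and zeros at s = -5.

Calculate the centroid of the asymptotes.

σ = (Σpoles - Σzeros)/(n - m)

σ = (Σpoles - Σzeros)/(n - m) = (-17 - (-5))/(5 - 1) = -12/4 = -3.0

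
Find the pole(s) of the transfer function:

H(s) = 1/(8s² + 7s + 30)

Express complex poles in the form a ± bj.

Discriminant = 7² - 4×8×30 = 49 - 960 = -911 < 0, so the poles are a complex conjugate pair s = (-7 ± j√911)/(2×8). Real part = -7/(2×8) = -7/16 = -0.4375; imaginary part = ±√911/(2×8) ≈ 1.8864. Poles: s = -0.4375 ± 1.8864j.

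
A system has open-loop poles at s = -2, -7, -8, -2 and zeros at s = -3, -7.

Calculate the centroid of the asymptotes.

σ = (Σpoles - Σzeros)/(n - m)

σ = (Σpoles - Σzeros)/(n - m) = (-19 - (-10))/(4 - 2) = -9/2 = -4.5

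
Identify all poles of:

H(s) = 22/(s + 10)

Pole is where denominator = 0: s + 10 = 0, so s = -10.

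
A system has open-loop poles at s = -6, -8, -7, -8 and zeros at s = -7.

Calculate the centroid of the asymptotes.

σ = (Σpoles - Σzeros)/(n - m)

σ = (Σpoles - Σzeros)/(n - m) = (-29 - (-7))/(4 - 1) = -22/3 = -7.33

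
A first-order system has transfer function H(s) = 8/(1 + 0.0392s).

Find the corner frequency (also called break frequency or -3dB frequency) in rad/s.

Corner frequency = 1/τ = 1/0.0392 = 25.51 rad/s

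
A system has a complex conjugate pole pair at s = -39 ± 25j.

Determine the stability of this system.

Real part of poles is -39 (< 0, left half-plane). Stable.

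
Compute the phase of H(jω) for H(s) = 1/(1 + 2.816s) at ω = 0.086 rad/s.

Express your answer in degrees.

Phase = -arctan(ωτ) = -arctan(0.086 × 2.816) = -13.6°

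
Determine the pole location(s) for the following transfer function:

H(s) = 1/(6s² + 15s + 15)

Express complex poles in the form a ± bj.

Discriminant = 15² - 4×6×15 = 225 - 360 = -135 < 0, so the poles are a complex conjugate pair s = (-15 ± j√135)/(2×6). Real part = -15/(2×6) = -15/12 = -1.25; imaginary part = ±√135/(2×6) ≈ 0.9682. Poles: s = -1.25 ± 0.9682j.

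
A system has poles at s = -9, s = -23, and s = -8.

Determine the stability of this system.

All poles are in the left half-plane. System is stable.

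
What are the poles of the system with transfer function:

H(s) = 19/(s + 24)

Pole is where denominator = 0: s + 24 = 0, so s = -24.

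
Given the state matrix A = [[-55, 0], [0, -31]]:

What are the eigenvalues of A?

For diagonal matrix, eigenvalues are diagonal entries: λ₁ = -55, λ₂ = -31.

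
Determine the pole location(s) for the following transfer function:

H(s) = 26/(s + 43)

Pole is where denominator = 0: s + 43 = 0, so s = -43.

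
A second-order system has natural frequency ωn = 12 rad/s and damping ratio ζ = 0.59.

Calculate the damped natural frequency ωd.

ωd = ωn√(1 - ζ²) = 12√(1 - 0.59²) = 9.69 rad/s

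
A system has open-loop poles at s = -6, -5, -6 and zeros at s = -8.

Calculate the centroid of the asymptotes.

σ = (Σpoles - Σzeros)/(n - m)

σ = (Σpoles - Σzeros)/(n - m) = (-17 - (-8))/(3 - 1) = -9/2 = -4.5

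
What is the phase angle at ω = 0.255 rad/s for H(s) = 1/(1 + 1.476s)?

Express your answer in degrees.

Phase = -arctan(ωτ) = -arctan(0.255 × 1.476) = -20.6°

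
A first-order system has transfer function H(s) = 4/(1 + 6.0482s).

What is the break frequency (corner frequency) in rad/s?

Corner frequency = 1/τ = 1/6.0482 = 0.165 rad/s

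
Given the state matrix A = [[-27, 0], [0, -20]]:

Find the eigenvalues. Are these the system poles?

For diagonal matrix, eigenvalues are diagonal entries: λ₁ = -27, λ₂ = -20. Eigenvalues of A = system poles.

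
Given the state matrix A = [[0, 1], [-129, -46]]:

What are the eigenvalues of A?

det(A - λI) = λ² - (-46)λ + 129 = (λ - (-43))(λ - (-3)). Eigenvalues: -43, -3.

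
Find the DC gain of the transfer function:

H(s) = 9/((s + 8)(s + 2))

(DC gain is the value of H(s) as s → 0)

DC gain = H(0) = 9/(8 × 2) = 9/16 = 0.5625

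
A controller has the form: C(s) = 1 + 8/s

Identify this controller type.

This is a Proportional-Integral (PI) controller.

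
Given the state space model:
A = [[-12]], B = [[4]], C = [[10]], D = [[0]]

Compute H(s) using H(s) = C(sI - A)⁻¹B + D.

(sI - A)⁻¹ = 1/(s + 12). H(s) = 10 × 4/(s + 12) + 0 = 40/(s + 12).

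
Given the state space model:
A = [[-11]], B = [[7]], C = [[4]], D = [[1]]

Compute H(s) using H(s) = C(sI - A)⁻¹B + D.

(sI - A)⁻¹ = 1/(s + 11). H(s) = 4×7/(s + 11) + 1 = (s + 39)/(s + 11).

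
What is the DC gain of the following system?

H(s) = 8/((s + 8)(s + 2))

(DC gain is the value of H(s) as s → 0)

DC gain = H(0) = 8/(8 × 2) = 8/16 = 0.5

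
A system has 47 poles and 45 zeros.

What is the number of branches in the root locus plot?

Root locus has n branches where n = number of poles = 47.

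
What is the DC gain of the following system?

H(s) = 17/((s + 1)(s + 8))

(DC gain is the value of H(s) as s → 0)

DC gain = H(0) = 17/(1 × 8) = 17/8 = 2.125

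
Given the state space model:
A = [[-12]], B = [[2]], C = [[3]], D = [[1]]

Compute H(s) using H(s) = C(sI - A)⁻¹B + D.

(sI - A)⁻¹ = 1/(s + 12). H(s) = 3×2/(s + 12) + 1 = (s + 18)/(s + 12).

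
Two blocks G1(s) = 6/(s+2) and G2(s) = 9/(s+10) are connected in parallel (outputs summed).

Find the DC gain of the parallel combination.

Parallel: G_eq = G1 + G2. DC gain = G1(0) + G2(0) = 6/2 + 9/10 = 3 + 0.9 = 3.9.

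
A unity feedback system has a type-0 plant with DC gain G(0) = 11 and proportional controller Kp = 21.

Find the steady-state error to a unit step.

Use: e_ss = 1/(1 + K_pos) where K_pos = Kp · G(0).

K_pos = Kp · G(0) = 21 × 11 = 231. e_ss = 1/(1 + 231) = 0.0043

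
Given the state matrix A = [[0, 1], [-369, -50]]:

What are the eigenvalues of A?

det(A - λI) = λ² - (-50)λ + 369 = (λ - (-9))(λ - (-41)). Eigenvalues: -9, -41.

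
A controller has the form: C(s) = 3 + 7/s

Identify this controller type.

This is a Proportional-Integral (PI) controller.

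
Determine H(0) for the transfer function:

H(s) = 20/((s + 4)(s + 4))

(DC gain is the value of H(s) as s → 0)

DC gain = H(0) = 20/(4 × 4) = 20/16 = 1.25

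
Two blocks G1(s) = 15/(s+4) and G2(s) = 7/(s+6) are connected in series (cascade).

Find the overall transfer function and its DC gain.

Series: multiply transfer functions. G_eq = 15/(s+4) × 7/(s+6) = 105/((s+4)(s+6)). DC gain = 105/(4×6) = 4.375.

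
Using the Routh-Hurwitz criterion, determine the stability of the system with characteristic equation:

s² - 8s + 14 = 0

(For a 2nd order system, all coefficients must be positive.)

Coefficients: 1, -8, 14. b=-8 not positive, so system is unstable.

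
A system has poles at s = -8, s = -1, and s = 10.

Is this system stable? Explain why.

Pole(s) at s = 10 are not in the left half-plane. System is unstable.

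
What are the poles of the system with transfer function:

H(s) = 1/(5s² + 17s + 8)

Discriminant = 17² - 4×5×8 = 289 - 160 = 129 > 0, so two distinct real poles. Using quadratic formula: s = (-17 ± √129)/(2×5) = (-17 ± √129)/10, with √129 ≈ 11.3578. s₁ ≈ -0.5642, s₂ ≈ -2.8358. Poles: s₁ = -0.5642, s₂ = -2.8358.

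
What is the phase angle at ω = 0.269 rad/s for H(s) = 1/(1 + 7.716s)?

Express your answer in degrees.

Phase = -arctan(ωτ) = -arctan(0.269 × 7.716) = -64.3°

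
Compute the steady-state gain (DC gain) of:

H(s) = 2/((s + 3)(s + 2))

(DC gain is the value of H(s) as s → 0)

DC gain = H(0) = 2/(3 × 2) = 2/6 = 0.3333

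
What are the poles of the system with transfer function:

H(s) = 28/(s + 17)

Pole is where denominator = 0: s + 17 = 0, so s = -17.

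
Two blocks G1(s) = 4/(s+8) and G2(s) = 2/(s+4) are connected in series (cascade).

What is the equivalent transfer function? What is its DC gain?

Series: multiply transfer functions. G_eq = 4/(s+8) × 2/(s+4) = 8/((s+8)(s+4)). DC gain = 8/(8×4) = 0.25.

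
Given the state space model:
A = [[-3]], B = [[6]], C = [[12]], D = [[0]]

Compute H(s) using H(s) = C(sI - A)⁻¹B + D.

(sI - A)⁻¹ = 1/(s + 3). H(s) = 12 × 6/(s + 3) + 0 = 72/(s + 3).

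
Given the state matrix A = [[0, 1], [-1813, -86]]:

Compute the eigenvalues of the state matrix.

det(A - λI) = λ² - (-86)λ + 1813 = (λ - (-37))(λ - (-49)). Eigenvalues: -37, -49.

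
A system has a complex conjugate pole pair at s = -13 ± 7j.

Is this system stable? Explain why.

Real part of poles is -13 (< 0, left half-plane). Stable.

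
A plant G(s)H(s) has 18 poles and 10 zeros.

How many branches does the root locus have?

Root locus has n branches where n = number of poles = 18.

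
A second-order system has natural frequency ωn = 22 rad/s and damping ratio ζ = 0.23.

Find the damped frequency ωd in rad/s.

ωd = ωn√(1 - ζ²) = 22√(1 - 0.23²) = 21.41 rad/s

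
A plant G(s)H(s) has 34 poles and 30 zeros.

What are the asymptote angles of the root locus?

n - m = 34 - 30 = 4. Angles: θk = (2k + 1)·180°/4 = 45°, 135°, 225°, 315°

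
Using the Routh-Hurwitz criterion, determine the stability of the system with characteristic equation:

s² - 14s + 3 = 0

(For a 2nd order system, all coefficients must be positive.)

Coefficients: 1, -14, 3. b=-14 not positive, so system is unstable.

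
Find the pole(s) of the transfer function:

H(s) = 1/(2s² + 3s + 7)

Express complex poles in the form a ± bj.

Discriminant = 3² - 4×2×7 = 9 - 56 = -47 < 0, so the poles are a complex conjugate pair s = (-3 ± j√47)/(2×2). Real part = -3/(2×2) = -3/4 = -0.75; imaginary part = ±√47/(2×2) ≈ 1.7139. Poles: s = -0.75 ± 1.7139j.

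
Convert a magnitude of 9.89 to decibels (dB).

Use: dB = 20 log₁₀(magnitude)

dB = 20 log₁₀(9.89) = 19.9 dB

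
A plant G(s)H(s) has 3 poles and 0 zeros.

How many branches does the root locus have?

Root locus has n branches where n = number of poles = 3.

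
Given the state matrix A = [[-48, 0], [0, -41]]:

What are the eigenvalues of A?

For diagonal matrix, eigenvalues are diagonal entries: λ₁ = -48, λ₂ = -41.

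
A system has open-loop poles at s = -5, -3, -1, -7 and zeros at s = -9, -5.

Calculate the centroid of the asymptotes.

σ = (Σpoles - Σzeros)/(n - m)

σ = (Σpoles - Σzeros)/(n - m) = (-16 - (-14))/(4 - 2) = -2/2 = -1.0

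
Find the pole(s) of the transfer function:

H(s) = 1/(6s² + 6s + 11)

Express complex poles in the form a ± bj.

Discriminant = 6² - 4×6×11 = 36 - 264 = -228 < 0, so the poles are a complex conjugate pair s = (-6 ± j√228)/(2×6). Real part = -6/(2×6) = -6/12 = -0.5; imaginary part = ±√228/(2×6) ≈ 1.2583. Poles: s = -0.5 ± 1.2583j.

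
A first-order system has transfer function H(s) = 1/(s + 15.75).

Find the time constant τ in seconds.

For H(s) = 1/(s + 1/τ), the pole is at -1/τ = -15.75, so τ = 1/15.75 = 0.0635 s.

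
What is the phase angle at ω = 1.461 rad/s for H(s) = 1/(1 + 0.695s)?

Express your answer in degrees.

Phase = -arctan(ωτ) = -arctan(1.461 × 0.695) = -45.4°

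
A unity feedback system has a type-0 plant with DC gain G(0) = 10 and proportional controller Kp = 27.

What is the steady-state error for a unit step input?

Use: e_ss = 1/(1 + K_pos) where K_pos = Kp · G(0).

K_pos = Kp · G(0) = 27 × 10 = 270. e_ss = 1/(1 + 270) = 0.0037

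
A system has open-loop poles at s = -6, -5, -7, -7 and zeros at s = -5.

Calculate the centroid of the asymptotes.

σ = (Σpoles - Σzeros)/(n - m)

σ = (Σpoles - Σzeros)/(n - m) = (-25 - (-5))/(4 - 1) = -20/3 = -6.67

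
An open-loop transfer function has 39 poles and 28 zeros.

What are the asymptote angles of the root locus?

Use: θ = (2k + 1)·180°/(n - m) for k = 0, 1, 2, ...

n - m = 39 - 28 = 11. Angles: θk = (2k + 1)·180°/11 = 16.36°, 49.09°, 81.82°, 114.55°, 147.27°, 180°, 212.73°, 245.45°, 278.18°, 310.91°, 343.64°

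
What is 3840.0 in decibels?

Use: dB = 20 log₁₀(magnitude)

dB = 20 log₁₀(3840.0) = 71.7 dB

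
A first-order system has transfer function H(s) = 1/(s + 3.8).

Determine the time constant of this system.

For H(s) = 1/(s + 1/τ), the pole is at -1/τ = -3.8, so τ = 1/3.8 = 0.2632 s.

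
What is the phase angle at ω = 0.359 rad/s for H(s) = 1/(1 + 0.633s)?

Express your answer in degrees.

Phase = -arctan(ωτ) = -arctan(0.359 × 0.633) = -12.8°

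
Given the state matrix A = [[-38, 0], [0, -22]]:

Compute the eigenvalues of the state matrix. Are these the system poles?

For diagonal matrix, eigenvalues are diagonal entries: λ₁ = -38, λ₂ = -22. Eigenvalues of A = system poles.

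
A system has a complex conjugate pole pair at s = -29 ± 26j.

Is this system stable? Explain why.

Real part of poles is -29 (< 0, left half-plane). Stable.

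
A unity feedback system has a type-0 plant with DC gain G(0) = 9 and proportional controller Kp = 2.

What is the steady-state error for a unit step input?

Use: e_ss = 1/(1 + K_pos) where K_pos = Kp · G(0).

K_pos = Kp · G(0) = 2 × 9 = 18. e_ss = 1/(1 + 18) = 0.0526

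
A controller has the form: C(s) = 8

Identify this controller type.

This is a Proportional (P) controller.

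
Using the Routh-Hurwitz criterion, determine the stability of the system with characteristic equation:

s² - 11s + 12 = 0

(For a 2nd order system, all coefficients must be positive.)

Coefficients: 1, -11, 12. b=-11 not positive, so system is unstable.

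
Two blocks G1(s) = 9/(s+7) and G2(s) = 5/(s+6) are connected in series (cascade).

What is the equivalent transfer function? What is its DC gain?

Series: multiply transfer functions. G_eq = 9/(s+7) × 5/(s+6) = 45/((s+7)(s+6)). DC gain = 45/(7×6) = 1.0714.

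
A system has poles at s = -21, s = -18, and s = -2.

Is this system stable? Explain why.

All poles are in the left half-plane. System is stable.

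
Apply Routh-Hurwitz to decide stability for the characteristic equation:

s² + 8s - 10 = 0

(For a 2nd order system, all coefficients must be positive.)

Coefficients: 1, 8, -10. c=-10 not positive, so system is unstable.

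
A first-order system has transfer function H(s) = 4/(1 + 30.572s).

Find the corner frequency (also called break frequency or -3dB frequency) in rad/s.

Corner frequency = 1/τ = 1/30.572 = 0.033 rad/s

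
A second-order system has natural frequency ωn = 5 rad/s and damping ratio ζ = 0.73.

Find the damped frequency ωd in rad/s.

ωd = ωn√(1 - ζ²) = 5√(1 - 0.73²) = 3.42 rad/s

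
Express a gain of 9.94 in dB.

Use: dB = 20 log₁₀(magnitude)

dB = 20 log₁₀(9.94) = 19.9 dB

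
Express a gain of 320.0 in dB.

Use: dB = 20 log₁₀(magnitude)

dB = 20 log₁₀(320.0) = 50.1 dB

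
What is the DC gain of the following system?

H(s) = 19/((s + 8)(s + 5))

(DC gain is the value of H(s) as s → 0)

DC gain = H(0) = 19/(8 × 5) = 19/40 = 0.475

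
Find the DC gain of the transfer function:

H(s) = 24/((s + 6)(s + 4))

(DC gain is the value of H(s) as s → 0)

DC gain = H(0) = 24/(6 × 4) = 24/24 = 1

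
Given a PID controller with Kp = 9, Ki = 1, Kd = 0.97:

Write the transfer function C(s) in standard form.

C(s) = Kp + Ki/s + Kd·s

Substituting values: C(s) = 9 + 1/s + 0.97s = (0.97s² + 9s + 1)/s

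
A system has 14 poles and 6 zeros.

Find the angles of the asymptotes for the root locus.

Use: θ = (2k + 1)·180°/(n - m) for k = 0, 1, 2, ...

n - m = 14 - 6 = 8. Angles: θk = (2k + 1)·180°/8 = 22.5°, 67.5°, 112.5°, 157.5°, 202.5°, 247.5°, 292.5°, 337.5°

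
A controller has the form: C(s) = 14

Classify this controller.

This is a Proportional (P) controller.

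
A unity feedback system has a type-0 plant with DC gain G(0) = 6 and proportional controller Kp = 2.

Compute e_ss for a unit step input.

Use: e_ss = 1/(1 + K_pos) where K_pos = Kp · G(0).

K_pos = Kp · G(0) = 2 × 6 = 12. e_ss = 1/(1 + 12) = 0.0769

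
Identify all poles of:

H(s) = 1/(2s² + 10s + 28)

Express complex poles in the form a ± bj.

Discriminant = 10² - 4×2×28 = 100 - 224 = -124 < 0, so the poles are a complex conjugate pair s = (-10 ± j√124)/(2×2). Real part = -10/(2×2) = -10/4 = -2.5; imaginary part = ±√124/(2×2) ≈ 2.7839. Poles: s = -2.5 ± 2.7839j.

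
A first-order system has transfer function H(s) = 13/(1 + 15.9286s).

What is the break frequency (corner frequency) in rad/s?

Corner frequency = 1/τ = 1/15.9286 = 0.063 rad/s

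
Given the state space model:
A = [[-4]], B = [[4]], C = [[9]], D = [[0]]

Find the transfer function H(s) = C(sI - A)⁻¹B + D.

(sI - A)⁻¹ = 1/(s + 4). H(s) = 9 × 4/(s + 4) + 0 = 36/(s + 4).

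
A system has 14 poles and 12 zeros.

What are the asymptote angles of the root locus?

n - m = 14 - 12 = 2. Angles: θk = (2k + 1)·180°/2 = 90°, 270°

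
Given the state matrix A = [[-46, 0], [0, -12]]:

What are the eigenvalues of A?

For diagonal matrix, eigenvalues are diagonal entries: λ₁ = -46, λ₂ = -12.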